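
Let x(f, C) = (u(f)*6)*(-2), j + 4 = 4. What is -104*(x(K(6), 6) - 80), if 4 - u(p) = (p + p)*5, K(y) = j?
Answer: 13312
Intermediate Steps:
j = 0 (j = -4 + 4 = 0)
K(y) = 0
u(p) = 4 - 10*p (u(p) = 4 - (p + p)*5 = 4 - 2*p*5 = 4 - 10*p)
x(f, C) = -48 + 120*f (x(f, C) = ((4 - 10*f)*6)*(-2) = (24 - 60*f)*(-2) = -48 + 120*f)
-104*(x(K(6), 6) - 80) = -104*((-48 + 120*0) - 80) = -104*((-48 + 0) - 80) = -104*(-48 - 80) = -104*(-128) = 13312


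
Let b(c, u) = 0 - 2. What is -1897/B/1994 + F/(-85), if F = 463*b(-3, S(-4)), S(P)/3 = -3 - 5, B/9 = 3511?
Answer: 58345622711/5355714510 ≈ 10.894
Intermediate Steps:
B = 31599 (B = 9*3511 = 31599)
S(P) = -24 (S(P) = 3*(-3 - 5) = 3*(-8) = -24)
b(c, u) = -2
F = -926 (F = 463*(-2) = -926)
-1897/B/1994 + F/(-85) = -1897/31599/1994 - 926/(-85) = -1897*1/31599*(1/1994) - 926*(-1/85) = -1897/31599*1/1994 + 926/85 = -1897/63008406 + 926/85 = 58345622711/5355714510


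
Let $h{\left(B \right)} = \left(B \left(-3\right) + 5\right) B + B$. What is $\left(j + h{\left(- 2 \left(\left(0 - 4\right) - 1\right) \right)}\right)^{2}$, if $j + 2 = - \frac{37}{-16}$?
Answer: $\frac{14707225}{256} \approx 57450.0$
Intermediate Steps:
$h{\left(B \right)} = B + B \left(5 - 3 B\right)$ ($h{\left(B \right)} = \left(- 3 B + 5\right) B + B = \left(5 - 3 B\right) B + B = B \left(5 - 3 B\right) + B = B + B \left(5 - 3 B\right)$)
$j = \frac{5}{16}$ ($j = -2 - \frac{37}{-16} = -2 - - \frac{37}{16} = -2 + \frac{37}{16} = \frac{5}{16} \approx 0.3125$)
$\left(j + h{\left(- 2 \left(\left(0 - 4\right) - 1\right) \right)}\right)^{2} = \left(\frac{5}{16} + 3 \left(- 2 \left(\left(0 - 4\right) - 1\right)\right) \left(2 - - 2 \left(\left(0 - 4\right) - 1\right)\right)\right)^{2} = \left(\frac{5}{16} + 3 \left(- 2 \left(-4 - 1\right)\right) \left(2 - - 2 \left(-4 - 1\right)\right)\right)^{2} = \left(\frac{5}{16} + 3 \left(\left(-2\right) \left(-5\right)\right) \left(2 - \left(-2\right) \left(-5\right)\right)\right)^{2} = \left(\frac{5}{16} + 3 \cdot 10 \left(2 - 10\right)\right)^{2} = \left(\frac{5}{16} + 3 \cdot 10 \left(-8\right)\right)^{2} = \left(\frac{5}{16} - 240\right)^{2} = \left(- \frac{3835}{16}\right)^{2} = \frac{14707225}{256}$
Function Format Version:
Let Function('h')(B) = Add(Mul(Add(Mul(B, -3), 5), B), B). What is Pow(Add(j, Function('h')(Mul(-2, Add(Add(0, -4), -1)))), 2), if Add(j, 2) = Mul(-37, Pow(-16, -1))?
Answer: Rational(14707225, 256) ≈ 57450.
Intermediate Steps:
Function('h')(B) = Add(B, Mul(B, Add(5, Mul(-3, B)))) (Function('h')(B) = Add(Mul(Add(Mul(-3, B), 5), B), B) = Add(Mul(Add(5, Mul(-3, B)), B), B) = Add(Mul(B, Add(5, Mul(-3, B))), B) = Add(B, Mul(B, Add(5, Mul(-3, B)))))
j = Rational(5, 16) (j = Add(-2, Mul(-37, Pow(-16, -1))) = Add(-2, Mul(-37, Rational(-1, 16))) = Add(-2, Rational(37, 16)) = Rational(5, 16) ≈ 0.31250)
Pow(Add(j, Function('h')(Mul(-2, Add(Add(0, -4), -1)))), 2) = Pow(Add(Rational(5, 16), Mul(3, Mul(-2, Add(Add(0, -4), -1)), Add(2, Mul(-1, Mul(-2, Add(Add(0, -4), -1)))))), 2) = Pow(Add(Rational(5, 16), Mul(3, Mul(-2, Add(-4, -1)), Add(2, Mul(-1, Mul(-2, Add(-4, -1)))))), 2) = Pow(Add(Rational(5, 16), Mul(3, Mul(-2, -5), Add(2, Mul(-1, Mul(-2, -5))))), 2) = Pow(Add(Rational(5, 16), Mul(3, 10, Add(2, Mul(-1, 10)))), 2) = Pow(Add(Rational(5, 16), Mul(3, 10, Add(2, -10))), 2) = Pow(Add(Rational(5, 16), Mul(3, 10, -8)), 2) = Pow(Add(Rational(5, 16), -240), 2) = Pow(Rational(-3835, 16), 2) = Rational(14707225, 256)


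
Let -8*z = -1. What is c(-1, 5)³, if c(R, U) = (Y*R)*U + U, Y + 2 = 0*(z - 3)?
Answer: 3375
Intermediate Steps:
z = ⅛ (z = -⅛*(-1) = ⅛ ≈ 0.12500)
Y = -2 (Y = -2 + 0*(⅛ - 3) = -2 + 0*(-23/8) = -2 + 0 = -2)
c(R, U) = U - 2*R*U (c(R, U) = (-2*R)*U + U = -2*R*U + U = U - 2*R*U)
c(-1, 5)³ = (5*(1 - 2*(-1)))³ = (5*(1 + 2))³ = (5*3)³ = 15³ = 3375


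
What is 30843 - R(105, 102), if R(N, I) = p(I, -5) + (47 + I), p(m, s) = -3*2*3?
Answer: 30712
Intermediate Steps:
p(m, s) = -18 (p(m, s) = -6*3 = -18)
R(N, I) = 29 + I (R(N, I) = -18 + (47 + I) = 29 + I)
30843 - R(105, 102) = 30843 - (29 + 102) = 30843 - 1*131 = 30843 - 131 = 30712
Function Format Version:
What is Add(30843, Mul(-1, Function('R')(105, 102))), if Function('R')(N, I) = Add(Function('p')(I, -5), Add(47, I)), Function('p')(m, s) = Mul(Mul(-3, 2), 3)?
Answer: 30712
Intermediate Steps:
Function('p')(m, s) = -18 (Function('p')(m, s) = Mul(-6, 3) = -18)
Function('R')(N, I) = Add(29, I) (Function('R')(N, I) = Add(-18, Add(47, I)) = Add(29, I))
Add(30843, Mul(-1, Function('R')(105, 102))) = Add(30843, Mul(-1, Add(29, 102))) = Add(30843, Mul(-1, 131)) = Add(30843, -131) = 30712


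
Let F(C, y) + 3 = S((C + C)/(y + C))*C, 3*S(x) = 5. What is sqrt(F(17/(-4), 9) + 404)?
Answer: sqrt(14181)/6 ≈ 19.847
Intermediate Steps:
S(x) = 5/3 (S(x) = (1/3)*5 = 5/3)
F(C, y) = -3 + 5*C/3
sqrt(F(17/(-4), 9) + 404) = sqrt((-3 + 5*(17/(-4))/3) + 404) = sqrt((-3 + 5*(17*(-1/4))/3) + 404) = sqrt((-3 + (5/3)*(-17/4)) + 404) = sqrt((-3 - 85/12) + 404) = sqrt(-121/12 + 404) = sqrt(4727/12) = sqrt(14181)/6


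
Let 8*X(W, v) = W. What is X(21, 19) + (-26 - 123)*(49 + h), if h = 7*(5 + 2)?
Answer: -116795/8 ≈ -14599.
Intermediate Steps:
X(W, v) = W/8
h = 49 (h = 7*7 = 49)
X(21, 19) + (-26 - 123)*(49 + h) = (1/8)*21 + (-26 - 123)*(49 + 49) = 21/8 - 149*98 = 21/8 - 14602 = -116795/8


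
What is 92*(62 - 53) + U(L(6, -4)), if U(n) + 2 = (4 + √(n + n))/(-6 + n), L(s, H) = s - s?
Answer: 2476/3 ≈ 825.33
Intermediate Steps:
L(s, H) = 0
U(n) = -2 + (4 + √2*√n)/(-6 + n) (U(n) = -2 + (4 + √(n + n))/(-6 + n) = -2 + (4 + √(2*n))/(-6 + n) = -2 + (4 + √2*√n)/(-6 + n))
92*(62 - 53) + U(L(6, -4)) = 92*(62 - 53) + (16 - 2*0 + √2*√0)/(-6 + 0) = 92*9 + (16 + 0 + √2*0)/(-6) = 828 - (16 + 0 + 0)/6 = 828 - ⅙*16 = 828 - 8/3 = 2476/3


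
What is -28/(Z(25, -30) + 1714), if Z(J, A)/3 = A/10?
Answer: -28/1705 ≈ -0.016422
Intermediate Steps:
Z(J, A) = 3*A/10 (Z(J, A) = 3*(A/10) = 3*A/10)
-28/(Z(25, -30) + 1714) = -28/((3/10)*(-30) + 1714) = -28/(-9 + 1714) = -28/1705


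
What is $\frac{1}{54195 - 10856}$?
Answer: $\frac{1}{43339} \approx 2.3074 \cdot 10^{-5}$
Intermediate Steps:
$\frac{1}{54195 - 10856} = \frac{1}{43339}$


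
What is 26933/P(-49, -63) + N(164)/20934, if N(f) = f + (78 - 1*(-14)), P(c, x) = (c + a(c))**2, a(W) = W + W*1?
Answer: 10543469/8377089 ≈ 1.2586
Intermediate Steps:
a(W) = 2*W (a(W) = W + W = 2*W)
P(c, x) = 9*c**2 (P(c, x) = (c + 2*c)**2 = (3*c)**2 = 9*c**2)
N(f) = 92 + f (N(f) = f + (78 + 14) = f + 92 = 92 + f)
26933/P(-49, -63) + N(164)/20934 = 26933/((9*(-49)**2)) + (92 + 164)/20934 = 26933/((9*2401)) + 256*(1/20934) = 26933/21609 + 128/10467 = 10543469/8377089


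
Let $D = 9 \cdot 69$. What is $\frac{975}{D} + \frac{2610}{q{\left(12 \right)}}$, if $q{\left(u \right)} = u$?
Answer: $\frac{90695}{414} \approx 219.07$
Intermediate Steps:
$D = 621$
$\frac{975}{D} + \frac{2610}{q{\left(12 \right)}} = \frac{975}{621} + \frac{2610}{12} = 975 \cdot \frac{1}{621} + 2610 \cdot \frac{1}{12} = \frac{325}{207} + \frac{435}{2} = \frac{90695}{414}$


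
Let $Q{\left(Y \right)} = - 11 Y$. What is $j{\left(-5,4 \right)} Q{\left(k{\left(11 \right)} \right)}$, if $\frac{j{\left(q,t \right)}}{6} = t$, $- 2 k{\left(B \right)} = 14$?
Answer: $1848$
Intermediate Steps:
$k{\left(B \right)} = -7$ ($k{\left(B \right)} = \left(- \frac{1}{2}\right) 14 = -7$)
$j{\left(q,t \right)} = 6 t$
$j{\left(-5,4 \right)} Q{\left(k{\left(11 \right)} \right)} = 6 \cdot 4 \left(\left(-11\right) \left(-7\right)\right) = 24 \cdot 77 = 1848$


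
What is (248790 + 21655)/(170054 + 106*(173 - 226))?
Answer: 270445/164436 ≈ 1.6447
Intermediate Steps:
(248790 + 21655)/(170054 + 106*(173 - 226)) = 270445/(170054 + 106*(-53)) = 270445/(170054 - 5618) = 270445/164436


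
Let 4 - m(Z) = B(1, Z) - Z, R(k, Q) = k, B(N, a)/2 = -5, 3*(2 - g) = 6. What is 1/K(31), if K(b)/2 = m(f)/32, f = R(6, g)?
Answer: ⅘ ≈ 0.80000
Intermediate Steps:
g = 0 (g = 2 - ⅓*6 = 2 - 2 = 0)
B(N, a) = -10 (B(N, a) = 2*(-5) = -10)
f = 6
m(Z) = 14 + Z (m(Z) = 4 - (-10 - Z) = 4 + (10 + Z) = 14 + Z)
K(b) = 5/4 (K(b) = 2*((14 + 6)/32) = 2*(20*(1/32)) = 2*(5/8) = 5/4)
1/K(31) = 1/(5/4) = ⅘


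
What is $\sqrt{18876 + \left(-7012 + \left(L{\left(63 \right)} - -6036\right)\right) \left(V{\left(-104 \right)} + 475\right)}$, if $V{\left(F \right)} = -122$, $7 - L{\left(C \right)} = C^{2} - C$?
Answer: $39 i \sqrt{1119} \approx 1304.6 i$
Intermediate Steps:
$L{\left(C \right)} = 7 + C - C^{2}$ ($L{\left(C \right)} = 7 - \left(C^{2} - C\right) = 7 + C - C^{2}$)
$\sqrt{18876 + \left(-7012 + \left(L{\left(63 \right)} - -6036\right)\right) \left(V{\left(-104 \right)} + 475\right)} = \sqrt{18876 + \left(-7012 + \left(\left(7 + 63 - 63^{2}\right) - -6036\right)\right) \left(-122 + 475\right)} = \sqrt{18876 + \left(-7012 + \left(\left(7 + 63 - 3969\right) + 6036\right)\right) 353} = \sqrt{18876 + \left(-7012 + \left(-3899 + 6036\right)\right) 353} = \sqrt{18876 + \left(-7012 + 2137\right) 353} = \sqrt{18876 - 1720875} = \sqrt{-1701999} = 39 i \sqrt{1119}$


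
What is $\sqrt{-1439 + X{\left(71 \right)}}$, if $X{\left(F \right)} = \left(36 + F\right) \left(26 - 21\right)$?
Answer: $2 i \sqrt{226} \approx 30.067 i$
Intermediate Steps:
$X{\left(F \right)} = 180 + 5 F$ ($X{\left(F \right)} = \left(36 + F\right) 5 = 180 + 5 F$)
$\sqrt{-1439 + X{\left(71 \right)}} = \sqrt{-1439 + \left(180 + 5 \cdot 71\right)} = \sqrt{-1439 + \left(180 + 355\right)} = \sqrt{-1439 + 535} = \sqrt{-904} = 2 i \sqrt{226}$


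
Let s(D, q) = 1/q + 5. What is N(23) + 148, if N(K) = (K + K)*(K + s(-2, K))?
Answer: 1438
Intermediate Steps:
s(D, q) = 5 + 1/q
N(K) = 2*K*(5 + K + 1/K) (N(K) = (K + K)*(K + (5 + 1/K)) = (2*K)*(5 + K + 1/K) = 2*K*(5 + K + 1/K))
N(23) + 148 = (2 + 2*23² + 10*23) + 148 = (2 + 2*529 + 230) + 148 = (2 + 1058 + 230) + 148 = 1290 + 148 = 1438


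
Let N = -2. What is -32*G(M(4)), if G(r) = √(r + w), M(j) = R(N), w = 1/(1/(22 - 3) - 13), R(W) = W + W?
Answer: -16*I*√246738/123 ≈ -64.615*I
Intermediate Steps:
R(W) = 2*W
w = -19/246 (w = 1/(1/19 - 13) = 1/(-246/19) = -19/246 ≈ -0.077236)
M(j) = -4 (M(j) = 2*(-2) = -4)
G(r) = √(-19/246 + r) (G(r) = √(r - 19/246) = √(-19/246 + r))
-32*G(M(4)) = -16*√(-4674 + 60516*(-4))/123 = -16*√(-4674 - 242064)/123 = -16*√(-246738)/123 = -16*I*√246738/123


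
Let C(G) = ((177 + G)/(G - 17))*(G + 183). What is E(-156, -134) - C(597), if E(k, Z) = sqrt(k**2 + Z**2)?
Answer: -30186/29 + 2*sqrt(10573) ≈ -835.25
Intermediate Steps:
C(G) = (177 + G)*(183 + G)/(-17 + G) (C(G) = ((177 + G)/(-17 + G))*(183 + G) = (177 + G)*(183 + G)/(-17 + G))
E(k, Z) = sqrt(Z**2 + k**2)
E(-156, -134) - C(597) = sqrt((-134)**2 + (-156)**2) - (32391 + 597**2 + 360*597)/(-17 + 597) = sqrt(17956 + 24336) - (32391 + 356409 + 214920)/580 = sqrt(42292) - 603720/580 = 2*sqrt(10573) - 1*30186/29 = 2*sqrt(10573) - 30186/29 = -30186/29 + 2*sqrt(10573)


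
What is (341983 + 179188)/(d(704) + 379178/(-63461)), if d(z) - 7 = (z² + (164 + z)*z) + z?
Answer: 33074032831/70276268761 ≈ 0.47063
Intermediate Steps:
d(z) = 7 + z + z² + z*(164 + z) (d(z) = 7 + ((z² + (164 + z)*z) + z) = 7 + ((z² + z*(164 + z)) + z) = 7 + (z + z² + z*(164 + z)) = 7 + z + z² + z*(164 + z))
(341983 + 179188)/(d(704) + 379178/(-63461)) = (341983 + 179188)/((7 + 2*704² + 165*704) + 379178/(-63461)) = 521171/((7 + 2*495616 + 116160) + 379178*(-1/63461)) = 521171/((7 + 991232 + 116160) - 379178/63461) = 521171/(1107399 - 379178/63461) = 521171/(70276268761/63461) = 521171*(63461/70276268761) = 33074032831/70276268761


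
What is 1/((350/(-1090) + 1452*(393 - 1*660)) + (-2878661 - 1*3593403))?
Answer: -109/747712567 ≈ -1.4578e-7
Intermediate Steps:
1/((350/(-1090) + 1452*(393 - 1*660)) + (-2878661 - 1*3593403)) = 1/((350*(-1/1090) + 1452*(393 - 660)) + (-2878661 - 3593403)) = 1/((-35/109 + 1452*(-267)) - 6472064) = 1/((-35/109 - 387684) - 6472064) = 1/(-42257591/109 - 6472064) = 1/(-747712567/109) = -109/747712567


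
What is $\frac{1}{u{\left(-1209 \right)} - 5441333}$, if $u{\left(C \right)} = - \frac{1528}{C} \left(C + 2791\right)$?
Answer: $- \frac{1209}{6576154301} \approx -1.8385 \cdot 10^{-7}$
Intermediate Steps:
$u{\left(C \right)} = - \frac{1528 \left(2791 + C\right)}{C}$ ($u{\left(C \right)} = - \frac{1528}{C} \left(2791 + C\right) = - \frac{1528 \left(2791 + C\right)}{C}$)
$\frac{1}{u{\left(-1209 \right)} - 5441333} = \frac{1}{\left(-1528 - \frac{4264648}{-1209}\right) - 5441333} = \frac{1}{\left(-1528 - - \frac{4264648}{1209}\right) - 5441333} = \frac{1}{\left(-1528 + \frac{4264648}{1209}\right) - 5441333} = \frac{1}{\frac{2417296}{1209} - 5441333} = \frac{1}{- \frac{6576154301}{1209}} = - \frac{1209}{6576154301}$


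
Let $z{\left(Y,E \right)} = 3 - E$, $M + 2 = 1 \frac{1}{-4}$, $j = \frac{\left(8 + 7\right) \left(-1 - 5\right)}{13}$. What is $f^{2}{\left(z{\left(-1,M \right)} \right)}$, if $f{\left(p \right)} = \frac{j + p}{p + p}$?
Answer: $\frac{841}{33124} \approx 0.025389$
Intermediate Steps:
$j = - \frac{90}{13}$ ($j = 15 \left(-6\right) \frac{1}{13} = \left(-90\right) \frac{1}{13} = - \frac{90}{13} \approx -6.9231$)
$M = - \frac{9}{4}$ ($M = -2 + 1 \frac{1}{-4} = -2 + 1 \left(- \frac{1}{4}\right) = -2 - \frac{1}{4} = - \frac{9}{4} \approx -2.25$)
$f{\left(p \right)} = \frac{- \frac{90}{13} + p}{2 p}$ ($f{\left(p \right)} = \frac{- \frac{90}{13} + p}{p + p} = \frac{- \frac{90}{13} + p}{2 p}$)
$f^{2}{\left(z{\left(-1,M \right)} \right)} = \left(\frac{-90 + 13 \left(3 - - \frac{9}{4}\right)}{26 \left(3 - - \frac{9}{4}\right)}\right)^{2} = \left(\frac{-90 + 13 \left(3 + \frac{9}{4}\right)}{26 \left(3 + \frac{9}{4}\right)}\right)^{2} = \left(\frac{-90 + 13 \cdot \frac{21}{4}}{26 \cdot \frac{21}{4}}\right)^{2} = \left(\frac{1}{26} \cdot \frac{4}{21} \left(-90 + \frac{273}{4}\right)\right)^{2} = \left(\frac{1}{26} \cdot \frac{4}{21} \left(- \frac{87}{4}\right)\right)^{2} = \left(- \frac{29}{182}\right)^{2} = \frac{841}{33124}$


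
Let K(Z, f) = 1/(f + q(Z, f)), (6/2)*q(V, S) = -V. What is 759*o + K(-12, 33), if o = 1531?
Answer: 42995074/37 ≈ 1.1620e+6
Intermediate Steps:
q(V, S) = -V/3 (q(V, S) = (-V)/3 = -V/3)
K(Z, f) = 1/(f - Z/3)
759*o + K(-12, 33) = 759*1531 + 3/(-1*(-12) + 3*33) = 1162029 + 3/(12 + 99) = 1162029 + 3/111 = 1162029 + 3*(1/111) = 1162029 + 1/37 = 42995074/37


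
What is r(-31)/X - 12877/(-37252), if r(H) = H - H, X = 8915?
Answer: 12877/37252 ≈ 0.34567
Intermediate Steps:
r(H) = 0
r(-31)/X - 12877/(-37252) = 0/8915 - 12877/(-37252) = 0*(1/8915) - 12877*(-1/37252) = 0 + 12877/37252 = 12877/37252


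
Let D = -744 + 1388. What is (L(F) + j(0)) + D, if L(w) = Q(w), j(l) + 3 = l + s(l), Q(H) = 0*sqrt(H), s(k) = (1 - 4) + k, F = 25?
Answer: 638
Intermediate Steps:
D = 644
s(k) = -3 + k
Q(H) = 0
j(l) = -6 + 2*l (j(l) = -3 + (l + (-3 + l)) = -3 + (-3 + 2*l) = -6 + 2*l)
L(w) = 0
(L(F) + j(0)) + D = (0 + (-6 + 2*0)) + 644 = (0 + (-6 + 0)) + 644 = (0 - 6) + 644 = -6 + 644 = 638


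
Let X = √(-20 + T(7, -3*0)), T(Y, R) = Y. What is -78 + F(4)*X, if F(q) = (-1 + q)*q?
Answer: -78 + 12*I*√13 ≈ -78.0 + 43.267*I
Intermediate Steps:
F(q) = q*(-1 + q)
X = I*√13 (X = √(-20 + 7) = √(-13) = I*√13 ≈ 3.6056*I)
-78 + F(4)*X = -78 + (4*(-1 + 4))*(I*√13) = -78 + (4*3)*(I*√13) = -78 + 12*(I*√13) = -78 + 12*I*√13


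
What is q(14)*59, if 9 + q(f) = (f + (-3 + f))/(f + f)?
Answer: -13393/28 ≈ -478.32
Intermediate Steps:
q(f) = -9 + (-3 + 2*f)/(2*f) (q(f) = -9 + (f + (-3 + f))/(f + f) = -9 + (-3 + 2*f)/((2*f)) = -9 + (-3 + 2*f)*(1/(2*f)) = -9 + (-3 + 2*f)/(2*f))
q(14)*59 = (-8 - 3/2/14)*59 = (-8 - 3/2*1/14)*59 = (-8 - 3/28)*59 = -227/28*59 = -13393/28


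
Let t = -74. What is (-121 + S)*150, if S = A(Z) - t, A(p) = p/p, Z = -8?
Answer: -6900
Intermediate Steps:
A(p) = 1
S = 75 (S = 1 - 1*(-74) = 1 + 74 = 75)
(-121 + S)*150 = (-121 + 75)*150 = -46*150 = -6900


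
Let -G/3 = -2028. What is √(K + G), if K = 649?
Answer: √6733 ≈ 82.055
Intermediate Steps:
G = 6084 (G = -3*(-2028) = 6084)
√(K + G) = √(649 + 6084) = √6733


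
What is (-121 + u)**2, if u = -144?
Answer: 70225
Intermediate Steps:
(-121 + u)**2 = (-121 - 144)**2 = (-265)**2 = 70225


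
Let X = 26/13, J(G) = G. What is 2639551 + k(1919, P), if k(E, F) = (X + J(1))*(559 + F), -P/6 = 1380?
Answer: 2616388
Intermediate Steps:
P = -8280 (P = -6*1380 = -8280)
X = 2 (X = 26*(1/13) = 2)
k(E, F) = 1677 + 3*F (k(E, F) = (2 + 1)*(559 + F) = 3*(559 + F) = 1677 + 3*F)
2639551 + k(1919, P) = 2639551 + (1677 + 3*(-8280)) = 2639551 + (1677 - 24840) = 2639551 - 23163 = 2616388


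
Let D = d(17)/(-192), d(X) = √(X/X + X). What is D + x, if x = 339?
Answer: 339 - √2/64 ≈ 338.98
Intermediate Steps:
d(X) = √(1 + X)
D = -√2/64 (D = √(1 + 17)/(-192) = √18*(-1/192) = (3*√2)*(-1/192) = -√2/64 ≈ -0.022097)
D + x = -√2/64 + 339 = 339 - √2/64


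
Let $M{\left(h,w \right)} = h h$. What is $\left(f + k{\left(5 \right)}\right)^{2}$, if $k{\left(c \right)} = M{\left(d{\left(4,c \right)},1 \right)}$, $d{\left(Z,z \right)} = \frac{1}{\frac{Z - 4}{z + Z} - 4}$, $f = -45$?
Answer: $\frac{516961}{256} \approx 2019.4$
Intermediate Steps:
$d{\left(Z,z \right)} = \frac{1}{-4 + \frac{-4 + Z}{Z + z}}$ ($d{\left(Z,z \right)} = \frac{1}{\frac{-4 + Z}{Z + z} - 4} = \frac{1}{-4 + \frac{-4 + Z}{Z + z}}$)
$M{\left(h,w \right)} = h^{2}$
$k{\left(c \right)} = \frac{\left(-4 - c\right)^{2}}{\left(16 + 4 c\right)^{2}}$ ($k{\left(c \right)} = \left(\frac{\left(-1\right) 4 - c}{4 + 3 \cdot 4 + 4 c}\right)^{2} = \left(\frac{-4 - c}{4 + 12 + 4 c}\right)^{2} = \left(\frac{-4 - c}{16 + 4 c}\right)^{2} = \frac{\left(-4 - c\right)^{2}}{\left(16 + 4 c\right)^{2}}$)
$\left(f + k{\left(5 \right)}\right)^{2} = \left(-45 + \frac{1}{16}\right)^{2} = \left(- \frac{719}{16}\right)^{2} = \frac{516961}{256}$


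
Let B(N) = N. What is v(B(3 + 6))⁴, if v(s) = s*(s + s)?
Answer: 688747536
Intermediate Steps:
v(s) = 2*s² (v(s) = s*(2*s) = 2*s²)
v(B(3 + 6))⁴ = (2*(3 + 6)²)⁴ = (2*9²)⁴ = (2*81)⁴ = 162⁴ = 688747536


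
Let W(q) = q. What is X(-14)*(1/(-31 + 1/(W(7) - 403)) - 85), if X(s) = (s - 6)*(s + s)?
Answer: -584606960/12277 ≈ -47618.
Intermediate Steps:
X(s) = 2*s*(-6 + s) (X(s) = (-6 + s)*(2*s) = 2*s*(-6 + s))
X(-14)*(1/(-31 + 1/(W(7) - 403)) - 85) = (2*(-14)*(-6 - 14))*(1/(-31 + 1/(7 - 403)) - 85) = (2*(-14)*(-20))*(1/(-31 + 1/(-396)) - 85) = 560*(1/(-31 - 1/396) - 85) = 560*(1/(-12277/396) - 85) = 560*(-396/12277 - 85) = 560*(-1043941/12277) = -584606960/12277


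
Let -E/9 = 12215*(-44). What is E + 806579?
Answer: 5643719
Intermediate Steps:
E = 4837140 (E = -109935*(-44) = -9*(-537460) = 4837140)
E + 806579 = 4837140 + 806579 = 5643719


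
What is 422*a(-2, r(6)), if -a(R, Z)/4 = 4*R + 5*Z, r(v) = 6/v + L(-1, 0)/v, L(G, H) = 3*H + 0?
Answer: 5064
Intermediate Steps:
L(G, H) = 3*H
r(v) = 6/v (r(v) = 6/v + (3*0)/v = 6/v + 0/v = 6/v + 0 = 6/v)
a(R, Z) = -20*Z - 16*R (a(R, Z) = -4*(4*R + 5*Z) = -20*Z - 16*R)
422*a(-2, r(6)) = 422*(-120/6 - 16*(-2)) = 422*(-120/6 + 32) = 422*(-20*1 + 32) = 422*(-20 + 32) = 422*12 = 5064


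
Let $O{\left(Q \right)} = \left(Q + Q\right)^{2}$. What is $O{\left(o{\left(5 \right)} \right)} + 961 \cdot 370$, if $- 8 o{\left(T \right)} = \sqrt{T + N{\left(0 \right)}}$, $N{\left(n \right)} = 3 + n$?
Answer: $\frac{711141}{2} \approx 3.5557 \cdot 10^{5}$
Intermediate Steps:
$o{\left(T \right)} = - \frac{\sqrt{3 + T}}{8}$ ($o{\left(T \right)} = - \frac{\sqrt{T + \left(3 + 0\right)}}{8} = - \frac{\sqrt{T + 3}}{8} = - \frac{\sqrt{3 + T}}{8}$)
$O{\left(Q \right)} = 4 Q^{2}$ ($O{\left(Q \right)} = \left(2 Q\right)^{2} = 4 Q^{2}$)
$O{\left(o{\left(5 \right)} \right)} + 961 \cdot 370 = 4 \left(- \frac{\sqrt{3 + 5}}{8}\right)^{2} + 961 \cdot 370 = 4 \left(- \frac{\sqrt{8}}{8}\right)^{2} + 355570 = 4 \left(- \frac{2 \sqrt{2}}{8}\right)^{2} + 355570 = 4 \left(- \frac{\sqrt{2}}{4}\right)^{2} + 355570 = 4 \cdot \frac{1}{8} + 355570 = \frac{1}{2} + 355570 = \frac{711141}{2}$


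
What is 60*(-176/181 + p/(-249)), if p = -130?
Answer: -405880/15023 ≈ -27.017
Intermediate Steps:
60*(-176/181 + p/(-249)) = 60*(-176/181 - 130/(-249)) = 60*(-176*1/181 - 130*(-1/249)) = 60*(-176/181 + 130/249) = 60*(-20294/45069) = -405880/15023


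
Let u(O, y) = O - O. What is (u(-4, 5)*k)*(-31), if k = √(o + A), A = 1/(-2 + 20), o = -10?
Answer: 0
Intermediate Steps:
u(O, y) = 0
A = 1/18 ≈ 0.055556
k = I*√358/6 (k = √(-10 + 1/18) = √(-179/18) = I*√358/6 ≈ 3.1535*I)
(u(-4, 5)*k)*(-31) = (0*(I*√358/6))*(-31) = 0*(-31) = 0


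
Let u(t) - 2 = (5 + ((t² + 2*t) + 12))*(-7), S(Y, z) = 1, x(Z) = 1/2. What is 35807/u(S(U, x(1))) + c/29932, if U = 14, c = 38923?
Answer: -533201875/2065308 ≈ -258.17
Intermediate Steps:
x(Z) = ½
u(t) = -117 - 14*t - 7*t² (u(t) = 2 + (5 + ((t² + 2*t) + 12))*(-7) = 2 + (5 + (12 + t² + 2*t))*(-7) = 2 + (17 + t² + 2*t)*(-7) = 2 + (-119 - 14*t - 7*t²) = -117 - 14*t - 7*t²)
35807/u(S(U, x(1))) + c/29932 = 35807/(-117 - 14*1 - 7*1²) + 38923/29932 = 35807/(-117 - 14 - 7*1) + 38923*(1/29932) = 35807/(-117 - 14 - 7) + 38923/29932 = 35807/(-138) + 38923/29932 = 35807*(-1/138) + 38923/29932 = -35807/138 + 38923/29932 = -533201875/2065308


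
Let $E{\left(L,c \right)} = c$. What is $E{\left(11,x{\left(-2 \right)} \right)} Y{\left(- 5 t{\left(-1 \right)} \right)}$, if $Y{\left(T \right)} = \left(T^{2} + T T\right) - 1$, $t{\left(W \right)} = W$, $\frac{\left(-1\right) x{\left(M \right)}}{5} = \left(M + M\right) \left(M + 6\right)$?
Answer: $3920$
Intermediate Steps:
$x{\left(M \right)} = - 10 M \left(6 + M\right)$ ($x{\left(M \right)} = - 5 \left(M + M\right) \left(M + 6\right) = - 5 \cdot 2 M \left(6 + M\right) = - 10 M \left(6 + M\right)$)
$Y{\left(T \right)} = -1 + 2 T^{2}$ ($Y{\left(T \right)} = \left(T^{2} + T^{2}\right) - 1 = 2 T^{2} - 1 = -1 + 2 T^{2}$)
$E{\left(11,x{\left(-2 \right)} \right)} Y{\left(- 5 t{\left(-1 \right)} \right)} = \left(-10\right) \left(-2\right) \left(6 - 2\right) \left(-1 + 2 \left(\left(-5\right) \left(-1\right)\right)^{2}\right) = \left(-10\right) \left(-2\right) 4 \left(-1 + 2 \cdot 5^{2}\right) = 80 \left(-1 + 2 \cdot 25\right) = 80 \left(-1 + 50\right) = 80 \cdot 49 = 3920$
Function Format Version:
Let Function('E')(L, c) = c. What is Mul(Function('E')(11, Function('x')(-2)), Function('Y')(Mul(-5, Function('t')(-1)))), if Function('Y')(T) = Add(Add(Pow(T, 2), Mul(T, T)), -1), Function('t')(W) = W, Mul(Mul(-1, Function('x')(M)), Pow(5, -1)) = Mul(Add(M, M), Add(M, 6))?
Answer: 3920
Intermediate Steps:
Function('x')(M) = Mul(-10, M, Add(6, M)) (Function('x')(M) = Mul(-5, Mul(Add(M, M), Add(M, 6))) = Mul(-5, Mul(Mul(2, M), Add(6, M))) = Mul(-5, Mul(2, M, Add(6, M))) = Mul(-10, M, Add(6, M)))
Function('Y')(T) = Add(-1, Mul(2, Pow(T, 2))) (Function('Y')(T) = Add(Add(Pow(T, 2), Pow(T, 2)), -1) = Add(Mul(2, Pow(T, 2)), -1) = Add(-1, Mul(2, Pow(T, 2))))
Mul(Function('E')(11, Function('x')(-2)), Function('Y')(Mul(-5, Function('t')(-1)))) = Mul(Mul(-10, -2, Add(6, -2)), Add(-1, Mul(2, Pow(Mul(-5, -1), 2)))) = Mul(Mul(-10, -2, 4), Add(-1, Mul(2, Pow(5, 2)))) = Mul(80, Add(-1, Mul(2, 25))) = Mul(80, Add(-1, 50)) = Mul(80, 49) = 3920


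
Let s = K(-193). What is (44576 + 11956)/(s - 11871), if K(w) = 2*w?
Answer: -8076/1751 ≈ -4.6122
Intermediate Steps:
s = -386 (s = 2*(-193) = -386)
(44576 + 11956)/(s - 11871) = (44576 + 11956)/(-386 - 11871) = 56532/(-12257) = 56532*(-1/12257) = -8076/1751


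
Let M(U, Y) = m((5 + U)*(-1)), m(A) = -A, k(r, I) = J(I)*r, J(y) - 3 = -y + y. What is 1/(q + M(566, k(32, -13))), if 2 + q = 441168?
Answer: 1/441737 ≈ 2.2638e-6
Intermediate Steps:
q = 441166 (q = -2 + 441168 = 441166)
J(y) = 3 (J(y) = 3 + (-y + y) = 3 + 0 = 3)
k(r, I) = 3*r
M(U, Y) = 5 + U (M(U, Y) = -(5 + U)*(-1) = -(-5 - U) = 5 + U)
1/(q + M(566, k(32, -13))) = 1/(441166 + (5 + 566)) = 1/(441166 + 571) = 1/441737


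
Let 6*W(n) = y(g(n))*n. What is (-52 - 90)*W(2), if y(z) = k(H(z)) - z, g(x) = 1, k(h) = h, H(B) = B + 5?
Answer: -710/3 ≈ -236.67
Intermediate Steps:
H(B) = 5 + B
y(z) = 5 (y(z) = (5 + z) - z = 5)
W(n) = 5*n/6 (W(n) = (5*n)/6 = 5*n/6)
(-52 - 90)*W(2) = (-52 - 90)*((⅚)*2) = -142*5/3 = -710/3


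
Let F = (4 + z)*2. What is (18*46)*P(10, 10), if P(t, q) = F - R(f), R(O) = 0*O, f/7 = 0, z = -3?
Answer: 1656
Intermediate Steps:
f = 0 (f = 7*0 = 0)
R(O) = 0
F = 2 (F = (4 - 3)*2 = 1*2 = 2)
P(t, q) = 2 (P(t, q) = 2 - 1*0 = 2 + 0 = 2)
(18*46)*P(10, 10) = (18*46)*2 = 828*2 = 1656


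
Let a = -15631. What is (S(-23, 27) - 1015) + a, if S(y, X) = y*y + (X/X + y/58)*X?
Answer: -933841/58 ≈ -16101.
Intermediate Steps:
S(y, X) = y² + X*(1 + y/58) (S(y, X) = y² + (1 + y*(1/58))*X = y² + (1 + y/58)*X = y² + X*(1 + y/58))
(S(-23, 27) - 1015) + a = ((27 + (-23)² + (1/58)*27*(-23)) - 1015) - 15631 = ((27 + 529 - 621/58) - 1015) - 15631 = (31627/58 - 1015) - 15631 = -27243/58 - 15631 = -933841/58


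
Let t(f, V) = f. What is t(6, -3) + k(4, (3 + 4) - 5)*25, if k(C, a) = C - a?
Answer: 56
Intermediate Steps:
t(6, -3) + k(4, (3 + 4) - 5)*25 = 6 + (4 - ((3 + 4) - 5))*25 = 6 + (4 - (7 - 5))*25 = 6 + (4 - 1*2)*25 = 6 + (4 - 2)*25 = 6 + 2*25 = 6 + 50 = 56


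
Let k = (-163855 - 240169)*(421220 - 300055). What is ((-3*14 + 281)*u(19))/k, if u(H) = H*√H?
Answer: -4541*√19/48953567960 ≈ -4.0434e-7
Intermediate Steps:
u(H) = H^(3/2)
k = -48953567960 (k = -404024*121165 = -48953567960)
((-3*14 + 281)*u(19))/k = ((-3*14 + 281)*19^(3/2))/(-48953567960) = ((-42 + 281)*(19*√19))*(-1/48953567960) = (239*(19*√19))*(-1/48953567960) = (4541*√19)*(-1/48953567960) = -4541*√19/48953567960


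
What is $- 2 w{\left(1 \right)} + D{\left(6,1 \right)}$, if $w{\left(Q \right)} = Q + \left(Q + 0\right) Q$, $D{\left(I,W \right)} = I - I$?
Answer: $-4$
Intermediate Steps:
$D{\left(I,W \right)} = 0$
$w{\left(Q \right)} = Q + Q^{2}$ ($w{\left(Q \right)} = Q + Q Q = Q + Q^{2}$)
$- 2 w{\left(1 \right)} + D{\left(6,1 \right)} = - 2 \cdot 1 \left(1 + 1\right) + 0 = - 2 \cdot 1 \cdot 2 + 0 = \left(-2\right) 2 + 0 = -4 + 0 = -4$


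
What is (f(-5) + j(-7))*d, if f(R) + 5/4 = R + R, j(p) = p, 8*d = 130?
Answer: -4745/16 ≈ -296.56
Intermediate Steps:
d = 65/4 (d = (⅛)*130 = 65/4 ≈ 16.250)
f(R) = -5/4 + 2*R (f(R) = -5/4 + (R + R) = -5/4 + 2*R)
(f(-5) + j(-7))*d = ((-5/4 + 2*(-5)) - 7)*(65/4) = ((-5/4 - 10) - 7)*(65/4) = (-45/4 - 7)*(65/4) = -73/4*65/4 = -4745/16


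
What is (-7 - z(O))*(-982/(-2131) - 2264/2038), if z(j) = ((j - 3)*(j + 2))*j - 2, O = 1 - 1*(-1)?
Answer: -4234902/2171489 ≈ -1.9502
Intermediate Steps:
O = 2 (O = 1 + 1 = 2)
z(j) = -2 + j*(-3 + j)*(2 + j) (z(j) = ((-3 + j)*(2 + j))*j - 2 = j*(-3 + j)*(2 + j) - 2 = -2 + j*(-3 + j)*(2 + j))
(-7 - z(O))*(-982/(-2131) - 2264/2038) = (-7 - (-2 + 2³ - 1*2² - 6*2))*(-982/(-2131) - 2264/2038) = (-7 - (-2 + 8 - 1*4 - 12))*(-982*(-1/2131) - 2264*1/2038) = (-7 - (-2 + 8 - 4 - 12))*(982/2131 - 1132/1019) = (-7 - 1*(-10))*(-1411634/2171489) = (-7 + 10)*(-1411634/2171489) = 3*(-1411634/2171489) = -4234902/2171489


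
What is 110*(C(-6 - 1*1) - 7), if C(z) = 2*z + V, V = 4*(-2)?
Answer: -3190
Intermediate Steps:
V = -8
C(z) = -8 + 2*z (C(z) = 2*z - 8 = -8 + 2*z)
110*(C(-6 - 1*1) - 7) = 110*((-8 + 2*(-6 - 1*1)) - 7) = 110*((-8 + 2*(-6 - 1)) - 7) = 110*((-8 + 2*(-7)) - 7) = 110*((-8 - 14) - 7) = 110*(-22 - 7) = 110*(-29) = -3190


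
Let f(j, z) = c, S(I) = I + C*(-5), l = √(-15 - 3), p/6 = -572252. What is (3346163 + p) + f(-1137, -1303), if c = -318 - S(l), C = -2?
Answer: -87677 - 3*I*√2 ≈ -87677.0 - 4.2426*I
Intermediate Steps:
p = -3433512 (p = 6*(-572252) = -3433512)
l = 3*I*√2 (l = √(-18) = 3*I*√2 ≈ 4.2426*I)
S(I) = 10 + I (S(I) = I - 2*(-5) = I + 10 = 10 + I)
c = -328 - 3*I*√2 (c = -318 - (10 + 3*I*√2) = -318 + (-10 - 3*I*√2) = -328 - 3*I*√2 ≈ -328.0 - 4.2426*I)
f(j, z) = -328 - 3*I*√2
(3346163 + p) + f(-1137, -1303) = (3346163 - 3433512) + (-328 - 3*I*√2) = -87349 + (-328 - 3*I*√2) = -87677 - 3*I*√2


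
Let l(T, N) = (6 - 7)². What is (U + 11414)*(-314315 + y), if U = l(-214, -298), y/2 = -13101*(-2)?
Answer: -2989714065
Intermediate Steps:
y = 52404 (y = 2*(-13101*(-2)) = 2*26202 = 52404)
l(T, N) = 1 (l(T, N) = (-1)² = 1)
U = 1
(U + 11414)*(-314315 + y) = (1 + 11414)*(-314315 + 52404) = 11415*(-261911) = -2989714065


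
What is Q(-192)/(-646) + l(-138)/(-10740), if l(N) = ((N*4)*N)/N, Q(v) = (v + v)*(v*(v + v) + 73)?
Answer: 12681978698/289085 ≈ 43869.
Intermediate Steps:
Q(v) = 2*v*(73 + 2*v²) (Q(v) = (2*v)*(v*(2*v) + 73) = (2*v)*(2*v² + 73) = (2*v)*(73 + 2*v²) = 2*v*(73 + 2*v²))
l(N) = 4*N (l(N) = ((4*N)*N)/N = (4*N²)/N = 4*N)
Q(-192)/(-646) + l(-138)/(-10740) = (4*(-192)³ + 146*(-192))/(-646) + (4*(-138))/(-10740) = (4*(-7077888) - 28032)*(-1/646) - 552*(-1/10740) = (-28311552 - 28032)*(-1/646) + 46/895 = -28339584*(-1/646) + 46/895 = 14169792/323 + 46/895 = 12681978698/289085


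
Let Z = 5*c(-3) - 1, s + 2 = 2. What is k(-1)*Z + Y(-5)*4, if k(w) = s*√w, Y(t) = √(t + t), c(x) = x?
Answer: 4*I*√10 ≈ 12.649*I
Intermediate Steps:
Y(t) = √2*√t (Y(t) = √(2*t) = √2*√t)
s = 0 (s = -2 + 2 = 0)
Z = -16 (Z = 5*(-3) - 1 = -15 - 1 = -16)
k(w) = 0 (k(w) = 0*√w = 0)
k(-1)*Z + Y(-5)*4 = 0*(-16) + (√2*√(-5))*4 = 0 + (√2*(I*√5))*4 = 0 + (I*√10)*4 = 0 + 4*I*√10 = 4*I*√10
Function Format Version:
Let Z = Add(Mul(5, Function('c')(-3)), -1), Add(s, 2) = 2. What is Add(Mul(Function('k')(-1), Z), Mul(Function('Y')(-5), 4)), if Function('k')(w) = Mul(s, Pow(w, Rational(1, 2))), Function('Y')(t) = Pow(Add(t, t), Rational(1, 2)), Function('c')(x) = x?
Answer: Mul(4, I, Pow(10, Rational(1, 2))) ≈ Mul(12.649, I)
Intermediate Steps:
Function('Y')(t) = Mul(Pow(2, Rational(1, 2)), Pow(t, Rational(1, 2))) (Function('Y')(t) = Pow(Mul(2, t), Rational(1, 2)) = Mul(Pow(2, Rational(1, 2)), Pow(t, Rational(1, 2))))
s = 0 (s = Add(-2, 2) = 0)
Z = -16 (Z = Add(Mul(5, -3), -1) = Add(-15, -1) = -16)
Function('k')(w) = 0 (Function('k')(w) = Mul(0, Pow(w, Rational(1, 2))) = 0)
Add(Mul(Function('k')(-1), Z), Mul(Function('Y')(-5), 4)) = Add(Mul(0, -16), Mul(Mul(Pow(2, Rational(1, 2)), Pow(-5, Rational(1, 2))), 4)) = Add(0, Mul(Mul(Pow(2, Rational(1, 2)), Mul(I, Pow(5, Rational(1, 2)))), 4)) = Add(0, Mul(Mul(I, Pow(10, Rational(1, 2))), 4)) = Add(0, Mul(4, I, Pow(10, Rational(1, 2)))) = Mul(4, I, Pow(10, Rational(1, 2)))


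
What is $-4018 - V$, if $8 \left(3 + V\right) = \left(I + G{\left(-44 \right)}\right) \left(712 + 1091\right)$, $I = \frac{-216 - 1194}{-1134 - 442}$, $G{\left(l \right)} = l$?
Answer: $\frac{35931941}{6304} \approx 5699.9$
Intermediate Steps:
$I = \frac{705}{788}$ ($I = - \frac{1410}{-1576} = \left(-1410\right) \left(- \frac{1}{1576}\right) = \frac{705}{788} \approx 0.89467$)
$V = - \frac{61261413}{6304}$ ($V = -3 + \frac{\left(\frac{705}{788} - 44\right) \left(712 + 1091\right)}{8} = -3 + \frac{\left(- \frac{33967}{788}\right) 1803}{8} = -3 + \frac{1}{8} \left(- \frac{61242501}{788}\right) = -3 - \frac{61242501}{6304} = - \frac{61261413}{6304} \approx -9717.9$)
$-4018 - V = -4018 - - \frac{61261413}{6304} = -4018 + \frac{61261413}{6304} = \frac{35931941}{6304}$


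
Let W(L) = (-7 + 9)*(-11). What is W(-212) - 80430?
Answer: -80452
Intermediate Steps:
W(L) = -22 (W(L) = 2*(-11) = -22)
W(-212) - 80430 = -22 - 80430 = -80452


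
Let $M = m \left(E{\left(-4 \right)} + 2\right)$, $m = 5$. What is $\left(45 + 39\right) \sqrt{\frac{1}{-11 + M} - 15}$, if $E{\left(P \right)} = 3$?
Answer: $6 i \sqrt{2926} \approx 324.56 i$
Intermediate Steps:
$M = 25$ ($M = 5 \left(3 + 2\right) = 5 \cdot 5 = 25$)
$\left(45 + 39\right) \sqrt{\frac{1}{-11 + M} - 15} = \left(45 + 39\right) \sqrt{\frac{1}{-11 + 25} - 15} = 84 \sqrt{\frac{1}{14} - 15} = 84 \sqrt{- \frac{209}{14}} = 84 \frac{i \sqrt{2926}}{14} = 6 i \sqrt{2926}$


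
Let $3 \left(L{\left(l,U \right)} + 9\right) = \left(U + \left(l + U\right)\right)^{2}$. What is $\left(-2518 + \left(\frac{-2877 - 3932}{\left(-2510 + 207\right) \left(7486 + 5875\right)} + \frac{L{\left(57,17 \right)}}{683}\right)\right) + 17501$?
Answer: $\frac{944909889446884}{63048514767} \approx 14987.0$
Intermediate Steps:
$L{\left(l,U \right)} = -9 + \frac{\left(l + 2 U\right)^{2}}{3}$ ($L{\left(l,U \right)} = -9 + \frac{\left(U + \left(l + U\right)\right)^{2}}{3} = -9 + \frac{\left(U + \left(U + l\right)\right)^{2}}{3} = -9 + \frac{\left(l + 2 U\right)^{2}}{3}$)
$\left(-2518 + \left(\frac{-2877 - 3932}{\left(-2510 + 207\right) \left(7486 + 5875\right)} + \frac{L{\left(57,17 \right)}}{683}\right)\right) + 17501 = \left(-2518 + \left(\frac{-2877 - 3932}{\left(-2510 + 207\right) \left(7486 + 5875\right)} + \frac{-9 + \frac{\left(57 + 2 \cdot 17\right)^{2}}{3}}{683}\right)\right) + 17501 = \left(-2518 + \left(- \frac{6809}{\left(-2303\right) 13361} + \left(-9 + \frac{\left(57 + 34\right)^{2}}{3}\right) \frac{1}{683}\right)\right) + 17501 = \left(-2518 - \left(- \frac{6809}{30770383} - \left(-9 + \frac{91^{2}}{3}\right) \frac{1}{683}\right)\right) + 17501 = \left(-2518 - \left(- \frac{6809}{30770383} - \left(-9 + \frac{1}{3} \cdot 8281\right) \frac{1}{683}\right)\right) + 17501 = \left(-2518 + \left(\frac{6809}{30770383} + \left(-9 + \frac{8281}{3}\right) \frac{1}{683}\right)\right) + 17501 = \left(-2518 + \left(\frac{6809}{30770383} + \frac{8254}{3} \cdot \frac{1}{683}\right)\right) + 17501 = \left(-2518 + \left(\frac{6809}{30770383} + \frac{8254}{2049}\right)\right) + 17501 = \left(-2518 + \frac{253992692923}{63048514767}\right) + 17501 = - \frac{158502167490383}{63048514767} + 17501 = \frac{944909889446884}{63048514767}$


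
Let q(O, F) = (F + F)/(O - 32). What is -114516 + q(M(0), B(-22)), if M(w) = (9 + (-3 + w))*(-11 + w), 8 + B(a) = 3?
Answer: -5611279/49 ≈ -1.1452e+5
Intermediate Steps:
B(a) = -5 (B(a) = -8 + 3 = -5)
M(w) = (-11 + w)*(6 + w) (M(w) = (6 + w)*(-11 + w) = (-11 + w)*(6 + w))
q(O, F) = 2*F/(-32 + O) (q(O, F) = (2*F)/(-32 + O) = 2*F/(-32 + O))
-114516 + q(M(0), B(-22)) = -114516 + 2*(-5)/(-32 + (-66 + 0² - 5*0)) = -114516 + 2*(-5)/(-32 + (-66 + 0 + 0)) = -114516 + 2*(-5)/(-32 - 66) = -114516 + 2*(-5)/(-98) = -114516 + 2*(-5)*(-1/98) = -114516 + 5/49 = -5611279/49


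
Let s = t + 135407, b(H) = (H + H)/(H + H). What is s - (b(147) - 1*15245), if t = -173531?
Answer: -22880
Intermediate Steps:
b(H) = 1 (b(H) = (2*H)/((2*H)) = (2*H)*(1/(2*H)) = 1)
s = -38124 (s = -173531 + 135407 = -38124)
s - (b(147) - 1*15245) = -38124 - (1 - 1*15245) = -38124 - (1 - 15245) = -38124 - 1*(-15244) = -38124 + 15244 = -22880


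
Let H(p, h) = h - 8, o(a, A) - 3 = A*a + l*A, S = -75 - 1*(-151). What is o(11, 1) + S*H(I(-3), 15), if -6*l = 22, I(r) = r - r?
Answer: 1627/3 ≈ 542.33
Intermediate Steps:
I(r) = 0
l = -11/3 (l = -⅙*22 = -11/3 ≈ -3.6667)
S = 76 (S = -75 + 151 = 76)
o(a, A) = 3 - 11*A/3 + A*a (o(a, A) = 3 + (A*a - 11*A/3) = 3 + (-11*A/3 + A*a) = 3 - 11*A/3 + A*a)
H(p, h) = -8 + h
o(11, 1) + S*H(I(-3), 15) = (3 - 11/3*1 + 1*11) + 76*(-8 + 15) = (3 - 11/3 + 11) + 76*7 = 31/3 + 532 = 1627/3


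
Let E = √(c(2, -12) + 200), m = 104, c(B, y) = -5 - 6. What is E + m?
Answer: 104 + 3*√21 ≈ 117.75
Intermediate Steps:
c(B, y) = -11
E = 3*√21 (E = √(-11 + 200) = √189 = 3*√21 ≈ 13.748)
E + m = 3*√21 + 104 = 104 + 3*√21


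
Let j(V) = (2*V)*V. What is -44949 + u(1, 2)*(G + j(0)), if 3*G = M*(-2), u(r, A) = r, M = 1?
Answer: -134849/3 ≈ -44950.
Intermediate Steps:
j(V) = 2*V**2
G = -2/3 (G = (1*(-2))/3 = (1/3)*(-2) = -2/3 ≈ -0.66667)
-44949 + u(1, 2)*(G + j(0)) = -44949 + 1*(-2/3 + 2*0**2) = -44949 + 1*(-2/3 + 2*0) = -44949 + 1*(-2/3 + 0) = -44949 + 1*(-2/3) = -44949 - 2/3 = -134849/3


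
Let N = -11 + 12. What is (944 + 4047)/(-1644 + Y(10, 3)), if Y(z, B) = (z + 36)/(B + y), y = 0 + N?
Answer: -9982/3265 ≈ -3.0573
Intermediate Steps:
N = 1
y = 1 (y = 0 + 1 = 1)
Y(z, B) = (36 + z)/(1 + B) (Y(z, B) = (z + 36)/(B + 1) = (36 + z)/(1 + B))
(944 + 4047)/(-1644 + Y(10, 3)) = (944 + 4047)/(-1644 + (36 + 10)/(1 + 3)) = 4991/(-1644 + 46/4) = 4991/(-1644 + (¼)*46) = 4991/(-1644 + 23/2) = 4991/(-3265/2) = 4991*(-2/3265) = -9982/3265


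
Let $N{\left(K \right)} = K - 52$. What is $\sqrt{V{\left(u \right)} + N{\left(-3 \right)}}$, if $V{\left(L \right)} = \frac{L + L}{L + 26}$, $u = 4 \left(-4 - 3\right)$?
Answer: $3 i \sqrt{3} \approx 5.1962 i$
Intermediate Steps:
$N{\left(K \right)} = -52 + K$
$u = -28$ ($u = 4 \left(-7\right) = -28$)
$V{\left(L \right)} = \frac{2 L}{26 + L}$
$\sqrt{V{\left(u \right)} + N{\left(-3 \right)}} = \sqrt{2 \left(-28\right) \frac{1}{26 - 28} - 55} = \sqrt{2 \left(-28\right) \frac{1}{-2} - 55} = \sqrt{2 \left(-28\right) \left(- \frac{1}{2}\right) - 55} = \sqrt{28 - 55} = \sqrt{-27} = 3 i \sqrt{3}$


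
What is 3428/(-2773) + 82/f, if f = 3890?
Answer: -6553767/5393485 ≈ -1.2151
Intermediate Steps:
3428/(-2773) + 82/f = 3428/(-2773) + 82/3890 = 3428*(-1/2773) + 82*(1/3890) = -3428/2773 + 41/1945 = -6553767/5393485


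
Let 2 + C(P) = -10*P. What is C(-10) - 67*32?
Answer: -2046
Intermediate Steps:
C(P) = -2 - 10*P
C(-10) - 67*32 = (-2 - 10*(-10)) - 67*32 = (-2 + 100) - 2144 = 98 - 2144 = -2046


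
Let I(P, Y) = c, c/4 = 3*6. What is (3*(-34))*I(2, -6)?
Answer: -7344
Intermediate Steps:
c = 72 (c = 4*(3*6) = 4*18 = 72)
I(P, Y) = 72
(3*(-34))*I(2, -6) = (3*(-34))*72 = -102*72 = -7344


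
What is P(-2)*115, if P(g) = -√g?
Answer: -115*I*√2 ≈ -162.63*I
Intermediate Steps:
P(-2)*115 = -√(-2)*115 = -I*√2*115 = -115*I*√2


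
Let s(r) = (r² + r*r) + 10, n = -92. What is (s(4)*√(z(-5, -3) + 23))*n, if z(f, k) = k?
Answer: -7728*√5 ≈ -17280.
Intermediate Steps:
s(r) = 10 + 2*r² (s(r) = (r² + r²) + 10 = 2*r² + 10 = 10 + 2*r²)
(s(4)*√(z(-5, -3) + 23))*n = ((10 + 2*4²)*√(-3 + 23))*(-92) = ((10 + 2*16)*√20)*(-92) = ((10 + 32)*(2*√5))*(-92) = (42*(2*√5))*(-92) = (84*√5)*(-92) = -7728*√5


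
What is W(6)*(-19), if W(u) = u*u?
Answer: -684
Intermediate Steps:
W(u) = u²
W(6)*(-19) = 6²*(-19) = 36*(-19) = -684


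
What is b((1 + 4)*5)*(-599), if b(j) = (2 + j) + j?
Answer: -31148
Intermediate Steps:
b(j) = 2 + 2*j
b((1 + 4)*5)*(-599) = (2 + 2*((1 + 4)*5))*(-599) = (2 + 2*(5*5))*(-599) = (2 + 2*25)*(-599) = (2 + 50)*(-599) = 52*(-599) = -31148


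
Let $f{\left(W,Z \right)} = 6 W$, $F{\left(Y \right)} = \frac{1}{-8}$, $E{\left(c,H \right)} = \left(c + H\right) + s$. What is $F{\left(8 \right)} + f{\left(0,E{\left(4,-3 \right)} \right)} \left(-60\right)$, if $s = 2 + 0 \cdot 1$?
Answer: $- \frac{1}{8} \approx -0.125$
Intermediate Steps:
$s = 2$ ($s = 2 + 0 = 2$)
$E{\left(c,H \right)} = 2 + H + c$ ($E{\left(c,H \right)} = \left(c + H\right) + 2 = \left(H + c\right) + 2 = 2 + H + c$)
$F{\left(Y \right)} = - \frac{1}{8}$
$F{\left(8 \right)} + f{\left(0,E{\left(4,-3 \right)} \right)} \left(-60\right) = - \frac{1}{8} + 6 \cdot 0 \left(-60\right) = - \frac{1}{8} + 0 \left(-60\right) = - \frac{1}{8} + 0 = - \frac{1}{8}$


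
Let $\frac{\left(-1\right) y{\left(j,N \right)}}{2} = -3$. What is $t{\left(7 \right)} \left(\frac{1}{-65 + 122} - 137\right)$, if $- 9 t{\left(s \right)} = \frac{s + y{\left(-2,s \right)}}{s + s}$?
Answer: $\frac{50752}{3591} \approx 14.133$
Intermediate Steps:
$y{\left(j,N \right)} = 6$ ($y{\left(j,N \right)} = \left(-2\right) \left(-3\right) = 6$)
$t{\left(s \right)} = - \frac{6 + s}{18 s}$ ($t{\left(s \right)} = - \frac{\left(s + 6\right) \frac{1}{s + s}}{9} = - \frac{\left(6 + s\right) \frac{1}{2 s}}{9} = - \frac{\frac{1}{2} \frac{1}{s} \left(6 + s\right)}{9} = - \frac{6 + s}{18 s}$)
$t{\left(7 \right)} \left(\frac{1}{-65 + 122} - 137\right) = \frac{-6 - 7}{18 \cdot 7} \left(\frac{1}{-65 + 122} - 137\right) = \frac{1}{18} \cdot \frac{1}{7} \left(-6 - 7\right) \left(\frac{1}{57} - 137\right) = \frac{1}{18} \cdot \frac{1}{7} \left(-13\right) \left(\frac{1}{57} - 137\right) = \left(- \frac{13}{126}\right) \left(- \frac{7808}{57}\right) = \frac{50752}{3591}$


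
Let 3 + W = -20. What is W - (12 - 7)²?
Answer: -48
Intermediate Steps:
W = -23 (W = -3 - 20 = -23)
W - (12 - 7)² = -23 - (12 - 7)² = -23 - 1*5² = -23 - 1*25 = -23 - 25 = -48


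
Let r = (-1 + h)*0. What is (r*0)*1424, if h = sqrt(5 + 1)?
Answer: 0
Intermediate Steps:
h = sqrt(6) ≈ 2.4495
r = 0 (r = (-1 + sqrt(6))*0 = 0)
(r*0)*1424 = (0*0)*1424 = 0*1424 = 0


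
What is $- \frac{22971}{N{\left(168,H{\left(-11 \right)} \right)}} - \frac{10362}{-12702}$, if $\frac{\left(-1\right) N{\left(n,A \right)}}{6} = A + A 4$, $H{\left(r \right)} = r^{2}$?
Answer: $\frac{18299539}{2561570} \approx 7.1439$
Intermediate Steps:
$N{\left(n,A \right)} = - 30 A$ ($N{\left(n,A \right)} = - 6 \left(A + A 4\right) = - 6 \left(A + 4 A\right) = - 6 \cdot 5 A = - 30 A$)
$- \frac{22971}{N{\left(168,H{\left(-11 \right)} \right)}} - \frac{10362}{-12702} = - \frac{22971}{\left(-30\right) \left(-11\right)^{2}} - \frac{10362}{-12702} = - \frac{22971}{\left(-30\right) 121} - - \frac{1727}{2117} = - \frac{22971}{-3630} + \frac{1727}{2117} = \left(-22971\right) \left(- \frac{1}{3630}\right) + \frac{1727}{2117} = \frac{7657}{1210} + \frac{1727}{2117} = \frac{18299539}{2561570}$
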